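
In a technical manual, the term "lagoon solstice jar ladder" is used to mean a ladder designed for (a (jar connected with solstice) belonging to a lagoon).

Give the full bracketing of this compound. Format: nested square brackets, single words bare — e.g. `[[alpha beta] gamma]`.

[[lagoon [solstice jar]] ladder]

Whole compound: head "ladder", modifier "lagoon solstice jar".
"lagoon solstice jar" → head "jar" (specifically "solstice jar"), modifier "lagoon".
"solstice jar" → head "jar", modifier "solstice".
Assembled: [[lagoon [solstice jar]] ladder].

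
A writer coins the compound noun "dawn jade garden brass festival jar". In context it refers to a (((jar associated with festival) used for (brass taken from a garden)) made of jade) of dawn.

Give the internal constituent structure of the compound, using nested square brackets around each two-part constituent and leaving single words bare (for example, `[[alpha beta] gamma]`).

Overall it is a kind of jar (specifically "jade garden brass festival jar"); the modifier is "dawn".
Within "jade garden brass festival jar", the head is "jar" (specifically "garden brass festival jar") and the modifier is "jade".
Within "garden brass festival jar", the head is "jar" (specifically "festival jar") and the modifier is "garden brass".
Within "garden brass", the head is "brass" and the modifier is "garden".
Within "festival jar", the head is "jar" and the modifier is "festival".
So the structure is [dawn [jade [[garden brass] [festival jar]]]].

[dawn [jade [[garden brass] [festival jar]]]]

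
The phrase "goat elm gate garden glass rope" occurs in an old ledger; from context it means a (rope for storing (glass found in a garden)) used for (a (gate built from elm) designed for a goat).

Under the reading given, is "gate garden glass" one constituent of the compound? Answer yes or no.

The top-level split is [goat elm gate] [garden glass rope]; the full structure is [[goat [elm gate]] [[garden glass] rope]].
"gate garden glass" straddles a constituent boundary, so it is not a single unit.

no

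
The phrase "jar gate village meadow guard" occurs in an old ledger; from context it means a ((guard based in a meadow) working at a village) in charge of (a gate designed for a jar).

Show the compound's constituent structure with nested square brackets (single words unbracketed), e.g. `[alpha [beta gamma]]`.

Whole compound: head "guard" (specifically "village meadow guard"), modifier "jar gate".
Within "jar gate", the head is "gate" and the modifier is "jar".
Within "village meadow guard", the head is "guard" (specifically "meadow guard") and the modifier is "village".
Within "meadow guard", the head is "guard" and the modifier is "meadow".
So the structure is [[jar gate] [village [meadow guard]]].

[[jar gate] [village [meadow guard]]]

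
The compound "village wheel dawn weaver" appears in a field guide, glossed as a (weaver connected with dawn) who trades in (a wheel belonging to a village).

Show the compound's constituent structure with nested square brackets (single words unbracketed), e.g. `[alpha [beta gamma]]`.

Overall it is a kind of weaver (specifically "dawn weaver"); the modifier is "village wheel".
"village wheel" → head "wheel", modifier "village".
"dawn weaver" → head "weaver", modifier "dawn".
Assembled: [[village wheel] [dawn weaver]].

[[village wheel] [dawn weaver]]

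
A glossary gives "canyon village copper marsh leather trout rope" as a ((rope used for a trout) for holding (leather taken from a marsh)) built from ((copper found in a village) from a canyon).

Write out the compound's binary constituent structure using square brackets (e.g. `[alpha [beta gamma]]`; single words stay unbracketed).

At the top level: head "rope" (specifically "marsh leather trout rope"); modifier "canyon village copper".
"canyon village copper" → head "copper" (specifically "village copper"), modifier "canyon".
"village copper" → head "copper", modifier "village".
"marsh leather trout rope" → head "rope" (specifically "trout rope"), modifier "marsh leather".
"marsh leather" → head "leather", modifier "marsh".
"trout rope" → head "rope", modifier "trout".
So the structure is [[canyon [village copper]] [[marsh leather] [trout rope]]].

[[canyon [village copper]] [[marsh leather] [trout rope]]]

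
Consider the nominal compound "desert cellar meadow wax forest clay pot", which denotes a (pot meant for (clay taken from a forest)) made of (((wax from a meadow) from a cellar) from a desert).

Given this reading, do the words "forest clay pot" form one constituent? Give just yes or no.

The paraphrase groups the words so that "forest clay pot" is one unit: it corresponds to a single parenthesized sub-phrase.
The full structure is [[desert [cellar [meadow wax]]] [[forest clay] pot]], in which [forest clay pot] is a constituent.

yes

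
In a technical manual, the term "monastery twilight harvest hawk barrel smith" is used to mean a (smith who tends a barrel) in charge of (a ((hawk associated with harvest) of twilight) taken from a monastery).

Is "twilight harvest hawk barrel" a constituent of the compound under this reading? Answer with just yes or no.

no

The top-level split is [monastery twilight harvest hawk] [barrel smith]; the full structure is [[monastery [twilight [harvest hawk]]] [barrel smith]].
"twilight harvest hawk barrel" straddles a constituent boundary, so it is not a single unit.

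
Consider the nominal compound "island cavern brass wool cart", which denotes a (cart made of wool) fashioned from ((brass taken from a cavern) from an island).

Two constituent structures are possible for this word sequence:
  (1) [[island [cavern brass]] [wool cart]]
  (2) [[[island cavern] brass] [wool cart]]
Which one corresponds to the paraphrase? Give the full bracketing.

The paraphrase's head is the "cart" part ("wool cart"); its modifier is "island cavern brass".
That top-level split, carried through the inner groups, gives [[island [cavern brass]] [wool cart]].

[[island [cavern brass]] [wool cart]]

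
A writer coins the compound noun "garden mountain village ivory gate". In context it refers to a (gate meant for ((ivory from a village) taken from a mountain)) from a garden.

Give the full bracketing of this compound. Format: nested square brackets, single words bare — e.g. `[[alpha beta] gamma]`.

[garden [[mountain [village ivory]] gate]]

Overall it is a kind of gate (specifically "mountain village ivory gate"); the modifier is "garden".
Inside "mountain village ivory gate": head "gate", modifier "mountain village ivory".
Inside "mountain village ivory": head "ivory" (specifically "village ivory"), modifier "mountain".
Inside "village ivory": head "ivory", modifier "village".
Putting it together: [garden [[mountain [village ivory]] gate]].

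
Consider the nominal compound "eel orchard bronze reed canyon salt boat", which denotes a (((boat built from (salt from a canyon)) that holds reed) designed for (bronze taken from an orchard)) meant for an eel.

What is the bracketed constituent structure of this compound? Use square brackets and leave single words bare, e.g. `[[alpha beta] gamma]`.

The outermost head in the paraphrase is "boat" (specifically "orchard bronze reed canyon salt boat"), modified by "eel".
Within "orchard bronze reed canyon salt boat", the head is "boat" (specifically "reed canyon salt boat") and the modifier is "orchard bronze".
Within "orchard bronze", the head is "bronze" and the modifier is "orchard".
Within "reed canyon salt boat", the head is "boat" (specifically "canyon salt boat") and the modifier is "reed".
Within "canyon salt boat", the head is "boat" and the modifier is "canyon salt".
Within "canyon salt", the head is "salt" and the modifier is "canyon".
Putting it together: [eel [[orchard bronze] [reed [[canyon salt] boat]]]].

[eel [[orchard bronze] [reed [[canyon salt] boat]]]]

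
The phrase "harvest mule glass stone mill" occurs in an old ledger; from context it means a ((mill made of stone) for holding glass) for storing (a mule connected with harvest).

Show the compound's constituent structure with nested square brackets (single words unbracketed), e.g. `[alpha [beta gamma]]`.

[[harvest mule] [glass [stone mill]]]

Whole compound: head "mill" (specifically "glass stone mill"), modifier "harvest mule".
Inside "harvest mule": head "mule", modifier "harvest".
Inside "glass stone mill": head "mill" (specifically "stone mill"), modifier "glass".
Inside "stone mill": head "mill", modifier "stone".
Putting it together: [[harvest mule] [glass [stone mill]]].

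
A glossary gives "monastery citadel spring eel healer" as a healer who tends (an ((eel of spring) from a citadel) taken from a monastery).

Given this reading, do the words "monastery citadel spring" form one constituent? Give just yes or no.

no

The top-level split is [monastery citadel spring eel] [healer]; the full structure is [[monastery [citadel [spring eel]]] healer].
"monastery citadel spring" straddles a constituent boundary, so it is not a single unit.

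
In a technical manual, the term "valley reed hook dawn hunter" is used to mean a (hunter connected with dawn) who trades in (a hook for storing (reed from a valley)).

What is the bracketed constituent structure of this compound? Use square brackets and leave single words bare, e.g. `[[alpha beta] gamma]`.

[[[valley reed] hook] [dawn hunter]]

The outermost head in the paraphrase is "hunter" (specifically "dawn hunter"), modified by "valley reed hook".
Within "valley reed hook", the head is "hook" and the modifier is "valley reed".
Within "valley reed", the head is "reed" and the modifier is "valley".
Within "dawn hunter", the head is "hunter" and the modifier is "dawn".
Putting it together: [[[valley reed] hook] [dawn hunter]].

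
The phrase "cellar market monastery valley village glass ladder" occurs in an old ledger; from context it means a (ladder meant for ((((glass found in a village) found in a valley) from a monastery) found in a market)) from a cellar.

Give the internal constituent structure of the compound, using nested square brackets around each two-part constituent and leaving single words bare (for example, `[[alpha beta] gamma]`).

[cellar [[market [monastery [valley [village glass]]]] ladder]]

Overall it is a kind of ladder (specifically "market monastery valley village glass ladder"); the modifier is "cellar".
"market monastery valley village glass ladder" → head "ladder", modifier "market monastery valley village glass".
"market monastery valley village glass" → head "glass" (specifically "monastery valley village glass"), modifier "market".
"monastery valley village glass" → head "glass" (specifically "valley village glass"), modifier "monastery".
"valley village glass" → head "glass" (specifically "village glass"), modifier "valley".
"village glass" → head "glass", modifier "village".
Assembled: [cellar [[market [monastery [valley [village glass]]]] ladder]].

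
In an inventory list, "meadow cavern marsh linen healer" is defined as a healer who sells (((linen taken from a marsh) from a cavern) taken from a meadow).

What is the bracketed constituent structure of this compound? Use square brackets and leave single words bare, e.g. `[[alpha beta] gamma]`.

The outermost head in the paraphrase is "healer", modified by "meadow cavern marsh linen".
Within "meadow cavern marsh linen", the head is "linen" (specifically "cavern marsh linen") and the modifier is "meadow".
Within "cavern marsh linen", the head is "linen" (specifically "marsh linen") and the modifier is "cavern".
Within "marsh linen", the head is "linen" and the modifier is "marsh".
So the structure is [[meadow [cavern [marsh linen]]] healer].

[[meadow [cavern [marsh linen]]] healer]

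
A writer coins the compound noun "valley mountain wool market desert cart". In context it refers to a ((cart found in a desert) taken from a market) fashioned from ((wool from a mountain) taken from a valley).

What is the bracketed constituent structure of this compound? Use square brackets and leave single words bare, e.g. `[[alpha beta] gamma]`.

[[valley [mountain wool]] [market [desert cart]]]

At the top level: head "cart" (specifically "market desert cart"); modifier "valley mountain wool".
Inside "valley mountain wool": head "wool" (specifically "mountain wool"), modifier "valley".
Inside "mountain wool": head "wool", modifier "mountain".
Inside "market desert cart": head "cart" (specifically "desert cart"), modifier "market".
Inside "desert cart": head "cart", modifier "desert".
Assembled: [[valley [mountain wool]] [market [desert cart]]].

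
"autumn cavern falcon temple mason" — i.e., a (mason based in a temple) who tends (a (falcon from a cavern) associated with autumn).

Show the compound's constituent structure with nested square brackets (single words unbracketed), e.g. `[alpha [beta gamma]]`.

[[autumn [cavern falcon]] [temple mason]]

Whole compound: head "mason" (specifically "temple mason"), modifier "autumn cavern falcon".
"autumn cavern falcon" → head "falcon" (specifically "cavern falcon"), modifier "autumn".
"cavern falcon" → head "falcon", modifier "cavern".
"temple mason" → head "mason", modifier "temple".
Putting it together: [[autumn [cavern falcon]] [temple mason]].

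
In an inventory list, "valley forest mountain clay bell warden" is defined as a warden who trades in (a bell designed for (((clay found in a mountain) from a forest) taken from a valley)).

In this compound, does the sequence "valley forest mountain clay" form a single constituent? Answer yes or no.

yes

The paraphrase groups the words so that "valley forest mountain clay" is one unit: it corresponds to a single parenthesized sub-phrase.
The full structure is [[[valley [forest [mountain clay]]] bell] warden], in which [valley forest mountain clay] is a constituent.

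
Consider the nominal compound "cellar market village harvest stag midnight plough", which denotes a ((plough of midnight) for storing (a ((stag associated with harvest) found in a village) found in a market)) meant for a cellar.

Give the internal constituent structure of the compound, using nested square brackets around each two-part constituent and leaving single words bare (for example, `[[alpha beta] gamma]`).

At the top level: head "plough" (specifically "market village harvest stag midnight plough"); modifier "cellar".
Inside "market village harvest stag midnight plough": head "plough" (specifically "midnight plough"), modifier "market village harvest stag".
Inside "market village harvest stag": head "stag" (specifically "village harvest stag"), modifier "market".
Inside "village harvest stag": head "stag" (specifically "harvest stag"), modifier "village".
Inside "harvest stag": head "stag", modifier "harvest".
Inside "midnight plough": head "plough", modifier "midnight".
Putting it together: [cellar [[market [village [harvest stag]]] [midnight plough]]].

[cellar [[market [village [harvest stag]]] [midnight plough]]]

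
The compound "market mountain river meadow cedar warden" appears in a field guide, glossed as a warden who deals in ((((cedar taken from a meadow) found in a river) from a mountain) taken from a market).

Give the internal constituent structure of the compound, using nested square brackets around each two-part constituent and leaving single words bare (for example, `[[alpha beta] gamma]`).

Whole compound: head "warden", modifier "market mountain river meadow cedar".
Within "market mountain river meadow cedar", the head is "cedar" (specifically "mountain river meadow cedar") and the modifier is "market".
Within "mountain river meadow cedar", the head is "cedar" (specifically "river meadow cedar") and the modifier is "mountain".
Within "river meadow cedar", the head is "cedar" (specifically "meadow cedar") and the modifier is "river".
Within "meadow cedar", the head is "cedar" and the modifier is "meadow".
Putting it together: [[market [mountain [river [meadow cedar]]]] warden].

[[market [mountain [river [meadow cedar]]]] warden]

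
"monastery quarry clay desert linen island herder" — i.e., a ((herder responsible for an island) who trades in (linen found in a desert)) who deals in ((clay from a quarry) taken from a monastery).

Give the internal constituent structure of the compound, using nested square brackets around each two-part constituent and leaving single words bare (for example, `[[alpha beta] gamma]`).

At the top level: head "herder" (specifically "desert linen island herder"); modifier "monastery quarry clay".
Within "monastery quarry clay", the head is "clay" (specifically "quarry clay") and the modifier is "monastery".
Within "quarry clay", the head is "clay" and the modifier is "quarry".
Within "desert linen island herder", the head is "herder" (specifically "island herder") and the modifier is "desert linen".
Within "desert linen", the head is "linen" and the modifier is "desert".
Within "island herder", the head is "herder" and the modifier is "island".
Assembled: [[monastery [quarry clay]] [[desert linen] [island herder]]].

[[monastery [quarry clay]] [[desert linen] [island herder]]]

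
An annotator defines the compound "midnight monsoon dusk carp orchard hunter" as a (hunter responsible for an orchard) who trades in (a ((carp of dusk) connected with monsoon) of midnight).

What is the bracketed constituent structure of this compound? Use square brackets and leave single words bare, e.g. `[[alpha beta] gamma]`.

[[midnight [monsoon [dusk carp]]] [orchard hunter]]

Whole compound: head "hunter" (specifically "orchard hunter"), modifier "midnight monsoon dusk carp".
Within "midnight monsoon dusk carp", the head is "carp" (specifically "monsoon dusk carp") and the modifier is "midnight".
Within "monsoon dusk carp", the head is "carp" (specifically "dusk carp") and the modifier is "monsoon".
Within "dusk carp", the head is "carp" and the modifier is "dusk".
Within "orchard hunter", the head is "hunter" and the modifier is "orchard".
Putting it together: [[midnight [monsoon [dusk carp]]] [orchard hunter]].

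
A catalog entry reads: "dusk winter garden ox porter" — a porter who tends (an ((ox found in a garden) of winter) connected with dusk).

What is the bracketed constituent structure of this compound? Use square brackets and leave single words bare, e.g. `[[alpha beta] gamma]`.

[[dusk [winter [garden ox]]] porter]

Overall it is a kind of porter; the modifier is "dusk winter garden ox".
"dusk winter garden ox" → head "ox" (specifically "winter garden ox"), modifier "dusk".
"winter garden ox" → head "ox" (specifically "garden ox"), modifier "winter".
"garden ox" → head "ox", modifier "garden".
Assembled: [[dusk [winter [garden ox]]] porter].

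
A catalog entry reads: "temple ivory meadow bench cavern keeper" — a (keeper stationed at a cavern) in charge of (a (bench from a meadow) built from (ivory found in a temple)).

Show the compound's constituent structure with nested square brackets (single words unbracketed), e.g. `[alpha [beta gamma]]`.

[[[temple ivory] [meadow bench]] [cavern keeper]]

At the top level: head "keeper" (specifically "cavern keeper"); modifier "temple ivory meadow bench".
"temple ivory meadow bench" → head "bench" (specifically "meadow bench"), modifier "temple ivory".
"temple ivory" → head "ivory", modifier "temple".
"meadow bench" → head "bench", modifier "meadow".
"cavern keeper" → head "keeper", modifier "cavern".
Assembled: [[[temple ivory] [meadow bench]] [cavern keeper]].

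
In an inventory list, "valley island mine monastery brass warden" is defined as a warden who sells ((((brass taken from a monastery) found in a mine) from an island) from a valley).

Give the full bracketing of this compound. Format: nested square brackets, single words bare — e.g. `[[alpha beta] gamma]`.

[[valley [island [mine [monastery brass]]]] warden]

At the top level: head "warden"; modifier "valley island mine monastery brass".
"valley island mine monastery brass" → head "brass" (specifically "island mine monastery brass"), modifier "valley".
"island mine monastery brass" → head "brass" (specifically "mine monastery brass"), modifier "island".
"mine monastery brass" → head "brass" (specifically "monastery brass"), modifier "mine".
"monastery brass" → head "brass", modifier "monastery".
So the structure is [[valley [island [mine [monastery brass]]]] warden].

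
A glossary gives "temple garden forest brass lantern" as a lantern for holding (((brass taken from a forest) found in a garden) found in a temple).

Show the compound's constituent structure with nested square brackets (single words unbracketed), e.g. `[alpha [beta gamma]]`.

[[temple [garden [forest brass]]] lantern]

Whole compound: head "lantern", modifier "temple garden forest brass".
"temple garden forest brass" → head "brass" (specifically "garden forest brass"), modifier "temple".
"garden forest brass" → head "brass" (specifically "forest brass"), modifier "garden".
"forest brass" → head "brass", modifier "forest".
Assembled: [[temple [garden [forest brass]]] lantern].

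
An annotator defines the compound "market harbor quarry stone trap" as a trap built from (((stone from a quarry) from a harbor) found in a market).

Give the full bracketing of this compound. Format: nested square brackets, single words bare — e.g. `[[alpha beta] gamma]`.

[[market [harbor [quarry stone]]] trap]

Whole compound: head "trap", modifier "market harbor quarry stone".
Within "market harbor quarry stone", the head is "stone" (specifically "harbor quarry stone") and the modifier is "market".
Within "harbor quarry stone", the head is "stone" (specifically "quarry stone") and the modifier is "harbor".
Within "quarry stone", the head is "stone" and the modifier is "quarry".
Assembled: [[market [harbor [quarry stone]]] trap].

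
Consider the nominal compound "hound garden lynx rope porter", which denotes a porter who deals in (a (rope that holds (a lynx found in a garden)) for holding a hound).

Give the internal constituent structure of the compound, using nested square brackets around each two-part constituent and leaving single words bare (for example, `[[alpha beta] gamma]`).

[[hound [[garden lynx] rope]] porter]

The outermost head in the paraphrase is "porter", modified by "hound garden lynx rope".
Inside "hound garden lynx rope": head "rope" (specifically "garden lynx rope"), modifier "hound".
Inside "garden lynx rope": head "rope", modifier "garden lynx".
Inside "garden lynx": head "lynx", modifier "garden".
Assembled: [[hound [[garden lynx] rope]] porter].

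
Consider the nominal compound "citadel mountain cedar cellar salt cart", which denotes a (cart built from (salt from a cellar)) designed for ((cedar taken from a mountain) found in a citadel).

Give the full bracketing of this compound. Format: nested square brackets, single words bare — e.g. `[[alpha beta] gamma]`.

Whole compound: head "cart" (specifically "cellar salt cart"), modifier "citadel mountain cedar".
Within "citadel mountain cedar", the head is "cedar" (specifically "mountain cedar") and the modifier is "citadel".
Within "mountain cedar", the head is "cedar" and the modifier is "mountain".
Within "cellar salt cart", the head is "cart" and the modifier is "cellar salt".
Within "cellar salt", the head is "salt" and the modifier is "cellar".
Putting it together: [[citadel [mountain cedar]] [[cellar salt] cart]].

[[citadel [mountain cedar]] [[cellar salt] cart]]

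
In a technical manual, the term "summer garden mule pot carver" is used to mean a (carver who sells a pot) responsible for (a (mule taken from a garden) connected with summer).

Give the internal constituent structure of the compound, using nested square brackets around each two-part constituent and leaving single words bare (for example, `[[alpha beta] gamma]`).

[[summer [garden mule]] [pot carver]]

Overall it is a kind of carver (specifically "pot carver"); the modifier is "summer garden mule".
"summer garden mule" → head "mule" (specifically "garden mule"), modifier "summer".
"garden mule" → head "mule", modifier "garden".
"pot carver" → head "carver", modifier "pot".
So the structure is [[summer [garden mule]] [pot carver]].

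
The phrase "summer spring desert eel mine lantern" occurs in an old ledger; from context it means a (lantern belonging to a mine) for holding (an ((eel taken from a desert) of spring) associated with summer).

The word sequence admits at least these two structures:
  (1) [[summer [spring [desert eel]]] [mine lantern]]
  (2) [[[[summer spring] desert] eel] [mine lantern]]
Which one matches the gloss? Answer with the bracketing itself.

The paraphrase's head is the "lantern" part ("mine lantern"); its modifier is "summer spring desert eel".
That top-level split, carried through the inner groups, gives [[summer [spring [desert eel]]] [mine lantern]].

[[summer [spring [desert eel]]] [mine lantern]]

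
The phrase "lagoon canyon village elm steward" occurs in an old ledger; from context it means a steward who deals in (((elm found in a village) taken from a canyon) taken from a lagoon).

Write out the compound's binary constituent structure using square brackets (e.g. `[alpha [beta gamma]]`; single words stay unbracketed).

The outermost head in the paraphrase is "steward", modified by "lagoon canyon village elm".
Inside "lagoon canyon village elm": head "elm" (specifically "canyon village elm"), modifier "lagoon".
Inside "canyon village elm": head "elm" (specifically "village elm"), modifier "canyon".
Inside "village elm": head "elm", modifier "village".
So the structure is [[lagoon [canyon [village elm]]] steward].

[[lagoon [canyon [village elm]]] steward]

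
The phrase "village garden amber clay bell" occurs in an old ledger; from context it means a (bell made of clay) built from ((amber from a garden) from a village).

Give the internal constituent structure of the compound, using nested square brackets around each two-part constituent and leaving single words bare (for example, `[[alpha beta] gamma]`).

[[village [garden amber]] [clay bell]]

The outermost head in the paraphrase is "bell" (specifically "clay bell"), modified by "village garden amber".
Within "village garden amber", the head is "amber" (specifically "garden amber") and the modifier is "village".
Within "garden amber", the head is "amber" and the modifier is "garden".
Within "clay bell", the head is "bell" and the modifier is "clay".
Assembled: [[village [garden amber]] [clay bell]].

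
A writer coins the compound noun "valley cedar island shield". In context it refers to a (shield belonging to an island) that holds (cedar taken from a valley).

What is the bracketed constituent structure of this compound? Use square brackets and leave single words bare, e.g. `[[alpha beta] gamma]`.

At the top level: head "shield" (specifically "island shield"); modifier "valley cedar".
"valley cedar" → head "cedar", modifier "valley".
"island shield" → head "shield", modifier "island".
Assembled: [[valley cedar] [island shield]].

[[valley cedar] [island shield]]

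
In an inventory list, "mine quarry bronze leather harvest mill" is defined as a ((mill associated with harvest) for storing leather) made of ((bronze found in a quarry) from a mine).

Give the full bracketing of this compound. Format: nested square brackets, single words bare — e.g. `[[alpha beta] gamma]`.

The outermost head in the paraphrase is "mill" (specifically "leather harvest mill"), modified by "mine quarry bronze".
"mine quarry bronze" → head "bronze" (specifically "quarry bronze"), modifier "mine".
"quarry bronze" → head "bronze", modifier "quarry".
"leather harvest mill" → head "mill" (specifically "harvest mill"), modifier "leather".
"harvest mill" → head "mill", modifier "harvest".
Putting it together: [[mine [quarry bronze]] [leather [harvest mill]]].

[[mine [quarry bronze]] [leather [harvest mill]]]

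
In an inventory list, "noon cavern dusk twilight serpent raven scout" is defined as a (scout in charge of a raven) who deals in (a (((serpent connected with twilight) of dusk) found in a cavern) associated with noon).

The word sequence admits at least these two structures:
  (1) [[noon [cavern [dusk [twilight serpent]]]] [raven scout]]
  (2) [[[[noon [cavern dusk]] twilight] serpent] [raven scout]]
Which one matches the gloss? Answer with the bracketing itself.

The paraphrase's head is the "scout" part ("raven scout"); its modifier is "noon cavern dusk twilight serpent".
That top-level split, carried through the inner groups, gives [[noon [cavern [dusk [twilight serpent]]]] [raven scout]].

[[noon [cavern [dusk [twilight serpent]]]] [raven scout]]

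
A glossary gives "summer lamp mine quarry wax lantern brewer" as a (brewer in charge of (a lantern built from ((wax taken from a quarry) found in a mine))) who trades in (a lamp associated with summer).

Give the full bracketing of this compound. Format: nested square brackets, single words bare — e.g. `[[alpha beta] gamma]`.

[[summer lamp] [[[mine [quarry wax]] lantern] brewer]]

The outermost head in the paraphrase is "brewer" (specifically "mine quarry wax lantern brewer"), modified by "summer lamp".
Within "summer lamp", the head is "lamp" and the modifier is "summer".
Within "mine quarry wax lantern brewer", the head is "brewer" and the modifier is "mine quarry wax lantern".
Within "mine quarry wax lantern", the head is "lantern" and the modifier is "mine quarry wax".
Within "mine quarry wax", the head is "wax" (specifically "quarry wax") and the modifier is "mine".
Within "quarry wax", the head is "wax" and the modifier is "quarry".
Putting it together: [[summer lamp] [[[mine [quarry wax]] lantern] brewer]].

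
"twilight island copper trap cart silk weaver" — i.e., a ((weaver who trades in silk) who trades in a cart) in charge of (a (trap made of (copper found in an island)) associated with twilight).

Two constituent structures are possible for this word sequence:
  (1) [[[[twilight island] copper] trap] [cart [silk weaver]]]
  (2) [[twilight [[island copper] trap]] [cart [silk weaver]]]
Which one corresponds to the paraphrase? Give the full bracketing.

[[twilight [[island copper] trap]] [cart [silk weaver]]]

The paraphrase's head is the "weaver" part ("cart silk weaver"); its modifier is "twilight island copper trap".
That top-level split, carried through the inner groups, gives [[twilight [[island copper] trap]] [cart [silk weaver]]].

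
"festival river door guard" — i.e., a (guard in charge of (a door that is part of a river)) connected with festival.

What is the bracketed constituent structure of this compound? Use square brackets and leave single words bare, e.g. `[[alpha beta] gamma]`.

[festival [[river door] guard]]

Overall it is a kind of guard (specifically "river door guard"); the modifier is "festival".
"river door guard" → head "guard", modifier "river door".
"river door" → head "door", modifier "river".
So the structure is [festival [[river door] guard]].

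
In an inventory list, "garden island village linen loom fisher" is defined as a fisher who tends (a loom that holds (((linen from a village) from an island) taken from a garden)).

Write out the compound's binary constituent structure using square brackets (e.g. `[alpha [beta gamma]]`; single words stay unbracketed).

Overall it is a kind of fisher; the modifier is "garden island village linen loom".
Within "garden island village linen loom", the head is "loom" and the modifier is "garden island village linen".
Within "garden island village linen", the head is "linen" (specifically "island village linen") and the modifier is "garden".
Within "island village linen", the head is "linen" (specifically "village linen") and the modifier is "island".
Within "village linen", the head is "linen" and the modifier is "village".
Assembled: [[[garden [island [village linen]]] loom] fisher].

[[[garden [island [village linen]]] loom] fisher]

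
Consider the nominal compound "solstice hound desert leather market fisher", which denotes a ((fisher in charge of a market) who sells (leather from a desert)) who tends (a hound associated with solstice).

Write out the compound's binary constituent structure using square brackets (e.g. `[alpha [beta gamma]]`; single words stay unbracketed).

[[solstice hound] [[desert leather] [market fisher]]]

At the top level: head "fisher" (specifically "desert leather market fisher"); modifier "solstice hound".
Inside "solstice hound": head "hound", modifier "solstice".
Inside "desert leather market fisher": head "fisher" (specifically "market fisher"), modifier "desert leather".
Inside "desert leather": head "leather", modifier "desert".
Inside "market fisher": head "fisher", modifier "market".
Assembled: [[solstice hound] [[desert leather] [market fisher]]].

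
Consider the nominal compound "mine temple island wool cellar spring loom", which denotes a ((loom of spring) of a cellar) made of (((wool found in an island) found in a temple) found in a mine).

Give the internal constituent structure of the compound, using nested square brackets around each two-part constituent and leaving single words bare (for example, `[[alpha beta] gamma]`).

Whole compound: head "loom" (specifically "cellar spring loom"), modifier "mine temple island wool".
Inside "mine temple island wool": head "wool" (specifically "temple island wool"), modifier "mine".
Inside "temple island wool": head "wool" (specifically "island wool"), modifier "temple".
Inside "island wool": head "wool", modifier "island".
Inside "cellar spring loom": head "loom" (specifically "spring loom"), modifier "cellar".
Inside "spring loom": head "loom", modifier "spring".
So the structure is [[mine [temple [island wool]]] [cellar [spring loom]]].

[[mine [temple [island wool]]] [cellar [spring loom]]]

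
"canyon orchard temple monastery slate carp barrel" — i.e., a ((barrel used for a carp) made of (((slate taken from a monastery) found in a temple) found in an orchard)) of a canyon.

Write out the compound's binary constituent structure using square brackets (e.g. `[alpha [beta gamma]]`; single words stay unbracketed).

[canyon [[orchard [temple [monastery slate]]] [carp barrel]]]

At the top level: head "barrel" (specifically "orchard temple monastery slate carp barrel"); modifier "canyon".
Within "orchard temple monastery slate carp barrel", the head is "barrel" (specifically "carp barrel") and the modifier is "orchard temple monastery slate".
Within "orchard temple monastery slate", the head is "slate" (specifically "temple monastery slate") and the modifier is "orchard".
Within "temple monastery slate", the head is "slate" (specifically "monastery slate") and the modifier is "temple".
Within "monastery slate", the head is "slate" and the modifier is "monastery".
Within "carp barrel", the head is "barrel" and the modifier is "carp".
Putting it together: [canyon [[orchard [temple [monastery slate]]] [carp barrel]]].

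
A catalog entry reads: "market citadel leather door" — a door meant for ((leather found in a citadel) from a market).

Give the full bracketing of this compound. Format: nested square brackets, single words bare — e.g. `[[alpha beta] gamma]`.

Overall it is a kind of door; the modifier is "market citadel leather".
"market citadel leather" → head "leather" (specifically "citadel leather"), modifier "market".
"citadel leather" → head "leather", modifier "citadel".
Putting it together: [[market [citadel leather]] door].

[[market [citadel leather]] door]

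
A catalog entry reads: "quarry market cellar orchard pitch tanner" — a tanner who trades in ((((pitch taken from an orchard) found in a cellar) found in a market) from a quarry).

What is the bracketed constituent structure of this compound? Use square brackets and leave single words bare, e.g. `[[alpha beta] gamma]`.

Overall it is a kind of tanner; the modifier is "quarry market cellar orchard pitch".
Inside "quarry market cellar orchard pitch": head "pitch" (specifically "market cellar orchard pitch"), modifier "quarry".
Inside "market cellar orchard pitch": head "pitch" (specifically "cellar orchard pitch"), modifier "market".
Inside "cellar orchard pitch": head "pitch" (specifically "orchard pitch"), modifier "cellar".
Inside "orchard pitch": head "pitch", modifier "orchard".
Putting it together: [[quarry [market [cellar [orchard pitch]]]] tanner].

[[quarry [market [cellar [orchard pitch]]]] tanner]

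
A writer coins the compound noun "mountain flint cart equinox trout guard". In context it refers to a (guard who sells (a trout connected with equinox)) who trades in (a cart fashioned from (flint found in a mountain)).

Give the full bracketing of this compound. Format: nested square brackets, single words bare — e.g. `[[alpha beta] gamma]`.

[[[mountain flint] cart] [[equinox trout] guard]]

At the top level: head "guard" (specifically "equinox trout guard"); modifier "mountain flint cart".
Inside "mountain flint cart": head "cart", modifier "mountain flint".
Inside "mountain flint": head "flint", modifier "mountain".
Inside "equinox trout guard": head "guard", modifier "equinox trout".
Inside "equinox trout": head "trout", modifier "equinox".
Putting it together: [[[mountain flint] cart] [[equinox trout] guard]].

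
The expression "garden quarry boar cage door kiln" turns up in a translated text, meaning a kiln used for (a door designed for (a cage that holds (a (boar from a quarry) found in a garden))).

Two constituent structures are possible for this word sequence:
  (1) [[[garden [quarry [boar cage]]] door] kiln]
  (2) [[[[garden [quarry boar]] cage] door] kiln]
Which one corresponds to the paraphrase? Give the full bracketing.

The paraphrase's head is the "kiln" part ("kiln"); its modifier is "garden quarry boar cage door".
That top-level split, carried through the inner groups, gives [[[[garden [quarry boar]] cage] door] kiln].

[[[[garden [quarry boar]] cage] door] kiln]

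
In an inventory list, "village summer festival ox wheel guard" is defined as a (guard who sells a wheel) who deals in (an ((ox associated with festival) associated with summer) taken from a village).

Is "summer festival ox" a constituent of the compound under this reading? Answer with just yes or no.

The paraphrase groups the words so that "summer festival ox" is one unit: it corresponds to a single parenthesized sub-phrase.
The full structure is [[village [summer [festival ox]]] [wheel guard]], in which [summer festival ox] is a constituent.

yes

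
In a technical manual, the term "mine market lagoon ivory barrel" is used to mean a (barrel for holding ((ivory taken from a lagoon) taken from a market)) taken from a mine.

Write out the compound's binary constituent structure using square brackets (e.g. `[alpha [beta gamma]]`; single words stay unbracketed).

Overall it is a kind of barrel (specifically "market lagoon ivory barrel"); the modifier is "mine".
Within "market lagoon ivory barrel", the head is "barrel" and the modifier is "market lagoon ivory".
Within "market lagoon ivory", the head is "ivory" (specifically "lagoon ivory") and the modifier is "market".
Within "lagoon ivory", the head is "ivory" and the modifier is "lagoon".
Putting it together: [mine [[market [lagoon ivory]] barrel]].

[mine [[market [lagoon ivory]] barrel]]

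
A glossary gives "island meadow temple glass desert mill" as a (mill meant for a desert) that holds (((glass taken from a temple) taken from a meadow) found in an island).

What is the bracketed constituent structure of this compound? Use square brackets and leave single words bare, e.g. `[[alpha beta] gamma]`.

Overall it is a kind of mill (specifically "desert mill"); the modifier is "island meadow temple glass".
Within "island meadow temple glass", the head is "glass" (specifically "meadow temple glass") and the modifier is "island".
Within "meadow temple glass", the head is "glass" (specifically "temple glass") and the modifier is "meadow".
Within "temple glass", the head is "glass" and the modifier is "temple".
Within "desert mill", the head is "mill" and the modifier is "desert".
Putting it together: [[island [meadow [temple glass]]] [desert mill]].

[[island [meadow [temple glass]]] [desert mill]]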